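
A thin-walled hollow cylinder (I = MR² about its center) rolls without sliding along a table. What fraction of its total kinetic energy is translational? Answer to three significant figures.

Here I = MR², so the shape factor k = I/(MR²) = 1.
With ω = v/R, KE_trans = ½Mv² and KE_rot = ½Iω² = ½kMv², so KE_total = ½(1+k)Mv².
The translational fraction is therefore 1/(1+k) = 1/2 ≈ 0.500.

fraction ≈ 0.500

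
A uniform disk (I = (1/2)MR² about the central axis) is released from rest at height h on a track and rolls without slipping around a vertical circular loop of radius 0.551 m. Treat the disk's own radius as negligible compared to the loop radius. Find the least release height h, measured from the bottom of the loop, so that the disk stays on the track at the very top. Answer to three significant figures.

The moment of inertia is (1/2)MR², giving k ≡ I/(MR²) = 0.5.
At the top of the loop, the minimum-contact condition is Mg = Mv_top²/r, so v_top² = gr.
With ω = v/R, the kinetic energy at speed v is ½(1+k)Mv² = (3/4)Mv².
Energy conservation from release (height h) to the top (height 2r): Mgh = Mg(2r) + (3/4)M·gr.
Thus h_min = 2r + (1+k)r/2 = r(2 + 1.5/2) = 0.551 × 2.75 ≈ 1.52 m.

h_min ≈ 1.52 m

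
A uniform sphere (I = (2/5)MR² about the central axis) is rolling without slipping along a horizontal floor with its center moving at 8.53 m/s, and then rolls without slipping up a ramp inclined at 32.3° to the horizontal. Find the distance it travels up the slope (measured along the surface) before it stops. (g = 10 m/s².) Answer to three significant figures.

With I = (2/5)MR², the ratio k = I/(MR²) is 0.4.
Since it rolls without slipping, ω = v/R and KE = ½Mv² + ½Iω² = ½(1+k)Mv² = (7/10)Mv².
Setting this equal to Mgh gives the vertical rise h = (1+k)v₀²/(2g) = 1.4×8.53²/(2×10) = 5.093 m.
The distance along the slope is d = h/sinθ = 5.093/sin32.3° ≈ 9.53 m.

d ≈ 9.53 m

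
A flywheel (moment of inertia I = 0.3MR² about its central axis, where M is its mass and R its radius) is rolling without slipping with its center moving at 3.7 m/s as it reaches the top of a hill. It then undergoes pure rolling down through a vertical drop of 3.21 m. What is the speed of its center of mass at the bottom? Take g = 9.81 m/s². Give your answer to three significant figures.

v ≈ 7.88 m/s

With I = 0.3MR², the ratio k = I/(MR²) is 0.3.
Rolling without slipping gives ω = v/R, so the total kinetic energy is ½Mv² + ½Iω² = ½(1+k)Mv² = (13/20)Mv².
Energy conservation: (13/20)Mv₀² + Mgh = (13/20)Mv², so v² = v₀² + 2gh/(1+k).
v = √(3.7² + 2×9.81×3.21/1.3) = √62.14 ≈ 7.88 m/s.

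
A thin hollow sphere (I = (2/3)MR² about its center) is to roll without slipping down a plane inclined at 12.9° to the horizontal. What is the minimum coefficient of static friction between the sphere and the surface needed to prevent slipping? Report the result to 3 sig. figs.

μ_min ≈ 0.0916

The moment of inertia is (2/3)MR², giving k ≡ I/(MR²) = 2/3.
Newton's second law down the slope: Mg sinθ − f = Ma. The torque equation fR = Iα (with α = a/R) gives f = kMa.
These give a = g sinθ/(1+k) and the required friction f = kMg sinθ/(1+k).
The normal force is N = Mg cosθ, so μ_min = f/N = k tanθ/(1+k).
μ_min = (2/3) × tan12.9° / 1.667 ≈ 0.0916.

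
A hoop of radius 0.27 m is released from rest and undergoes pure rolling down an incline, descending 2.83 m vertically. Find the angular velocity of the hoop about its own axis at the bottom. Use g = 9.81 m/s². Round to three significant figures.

For this body I = MR², i.e. k = I/(MR²) = 1.
The rolling condition ω = v/R makes the rotational term ½I(v/R)² = ½kMv², so KE_total = ½(1+k)Mv² = Mv².
Energy conservation Mgh = ½(1+k)Mv² gives v = √(2gh/(1+k)) = √(2 × 9.81 × 2.83 / 2) = 5.269 m/s.
Then ω = v/R = 5.269 / 0.27 ≈ 19.5 rad/s.

ω ≈ 19.5 rad/s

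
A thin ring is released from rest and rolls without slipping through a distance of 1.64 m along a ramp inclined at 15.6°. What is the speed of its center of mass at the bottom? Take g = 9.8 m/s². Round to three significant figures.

v ≈ 2.08 m/s

Here I = MR², so the shape factor k = I/(MR²) = 1.
Pure rolling means v = ωR; then KE = ½Mv² + ½I(v/R)² = ½(1+k)Mv² = Mv².
The vertical drop is h = L sinθ = 1.64 × sin15.6° = 0.441 m.
Energy conservation: Mgh = Mv², so v = √(2gh/(1+k)) = √(2 × 9.8 × 0.441 / 2) ≈ 2.08 m/s.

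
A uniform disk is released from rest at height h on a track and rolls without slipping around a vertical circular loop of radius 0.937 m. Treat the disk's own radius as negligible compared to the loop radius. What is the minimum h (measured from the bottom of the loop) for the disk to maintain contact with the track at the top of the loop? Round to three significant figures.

h_min ≈ 2.58 m

Here I = (1/2)MR², so the shape factor k = I/(MR²) = 0.5.
At the top, contact is just lost when gravity alone supplies the centripetal force: Mg = Mv_top²/r, i.e. v_top² = gr.
With ω = v/R, the kinetic energy at speed v is ½(1+k)Mv² = (3/4)Mv².
Energy conservation from release (height h) to the top (height 2r): Mgh = Mg(2r) + (3/4)M·gr.
Thus h_min = 2r + (1+k)r/2 = r(2 + 1.5/2) = 0.937 × 2.75 ≈ 2.58 m.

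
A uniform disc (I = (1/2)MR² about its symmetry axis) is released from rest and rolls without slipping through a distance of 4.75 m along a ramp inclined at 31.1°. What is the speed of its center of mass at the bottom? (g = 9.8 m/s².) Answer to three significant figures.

With I = (1/2)MR², the ratio k = I/(MR²) is 0.5.
Rolling without slipping gives ω = v/R, so the total kinetic energy is ½Mv² + ½Iω² = ½(1+k)Mv² = (3/4)Mv².
The vertical drop is h = L sinθ = 4.75 × sin31.1° = 2.454 m.
Setting Mgh = (3/4)Mv² gives v = √(2gh/(1+k)) = √(2·9.8·2.454/1.5) ≈ 5.66 m/s.

v ≈ 5.66 m/s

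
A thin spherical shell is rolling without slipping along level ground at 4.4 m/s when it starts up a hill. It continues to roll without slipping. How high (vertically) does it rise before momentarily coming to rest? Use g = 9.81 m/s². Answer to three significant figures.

The moment of inertia is (2/3)MR², giving k ≡ I/(MR²) = 2/3.
The rolling condition ω = v/R makes the rotational term ½I(v/R)² = ½kMv², so KE_total = ½(1+k)Mv² = (5/6)Mv².
All of this converts to potential energy at the highest point: (5/6)Mv₀² = Mgh.
Thus h = (1+k)v₀²/(2g) = 1.667 × 4.4² / (2 × 9.81) ≈ 1.64 m.

h ≈ 1.64 m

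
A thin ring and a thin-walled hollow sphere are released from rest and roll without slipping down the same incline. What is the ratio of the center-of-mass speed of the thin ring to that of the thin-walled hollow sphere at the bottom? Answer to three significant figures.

Each satisfies Mgh = ½(1+k)Mv² with k = I/(MR²), so v ∝ 1/√(1+k).
For the thin ring k = 1; for the thin-walled hollow sphere k = 2/3.
v₁/v₂ = √((1+k₂)/(1+k₁)) = √(1.667/2) ≈ 0.913.

v_ratio ≈ 0.913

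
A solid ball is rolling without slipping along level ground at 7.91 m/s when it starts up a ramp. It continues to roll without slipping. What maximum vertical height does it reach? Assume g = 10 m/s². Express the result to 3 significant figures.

h ≈ 4.38 m

For this body I = (2/5)MR², i.e. k = I/(MR²) = 0.4.
Pure rolling means v = ωR; then KE = ½Mv² + ½I(v/R)² = ½(1+k)Mv² = (7/10)Mv².
All of this converts to potential energy at the highest point: (7/10)Mv₀² = Mgh.
Thus h = (1+k)v₀²/(2g) = 1.4 × 7.91² / (2 × 10) ≈ 4.38 m.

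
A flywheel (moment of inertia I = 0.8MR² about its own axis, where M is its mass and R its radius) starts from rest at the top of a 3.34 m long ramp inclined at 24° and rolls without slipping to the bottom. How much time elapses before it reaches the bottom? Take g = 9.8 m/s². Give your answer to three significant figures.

Here I = 0.8MR², so the shape factor k = I/(MR²) = 0.8.
Newton's second law down the slope: Mg sinθ − f = Ma. The torque equation fR = Iα (with α = a/R) gives f = kMa.
Hence a = g sinθ/(1+k) = 9.8×sin24°/1.8 = 2.214 m/s².
Starting from rest, L = ½at², so t = √(2L/a) = √(2×3.34/2.214) ≈ 1.74 s.

t ≈ 1.74 s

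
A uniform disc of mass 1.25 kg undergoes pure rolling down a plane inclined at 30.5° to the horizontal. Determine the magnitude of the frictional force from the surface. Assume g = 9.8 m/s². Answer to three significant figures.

f ≈ 2.07 N

Here I = (1/2)MR², so the shape factor k = I/(MR²) = 0.5.
Along the incline Mg sinθ − f = Ma, and torque about the center fR = Iα = kMR²(a/R) gives f = kMa.
Combining, a = g sinθ/(1+k) and f = kMa = kMg sinθ/(1+k).
f = 0.5 × 1.25 × 9.8 × sin30.5° / 1.5 ≈ 2.07 N.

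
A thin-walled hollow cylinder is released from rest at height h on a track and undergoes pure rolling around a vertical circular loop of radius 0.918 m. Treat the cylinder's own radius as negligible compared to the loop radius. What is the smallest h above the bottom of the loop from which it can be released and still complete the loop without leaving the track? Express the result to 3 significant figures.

The moment of inertia is MR², giving k ≡ I/(MR²) = 1.
At the top, contact is just lost when gravity alone supplies the centripetal force: Mg = Mv_top²/r, i.e. v_top² = gr.
With ω = v/R, the kinetic energy at speed v is ½(1+k)Mv² = Mv².
Energy conservation from release (height h) to the top (height 2r): Mgh = Mg(2r) + M·gr.
Thus h_min = 2r + (1+k)r/2 = r(2 + 2/2) = 0.918 × 3 ≈ 2.75 m.

h_min ≈ 2.75 m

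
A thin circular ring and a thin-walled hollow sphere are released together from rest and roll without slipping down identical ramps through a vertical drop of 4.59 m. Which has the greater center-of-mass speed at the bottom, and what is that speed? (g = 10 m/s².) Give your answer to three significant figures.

For rolling without slipping, Mgh = ½(1+k)Mv² where k = I/(MR²), so v = √(2gh/(1+k)).
Thin circular ring: k = 1, giving v = √(2×10×4.59/2) = 6.775 m/s.
Thin-walled hollow sphere: k = 2/3, giving v = √(2×10×4.59/1.667) = 7.422 m/s.
The smaller k wins: the thin-walled hollow sphere, at ≈ 7.42 m/s.

the thin-walled hollow sphere, at v ≈ 7.42 m/s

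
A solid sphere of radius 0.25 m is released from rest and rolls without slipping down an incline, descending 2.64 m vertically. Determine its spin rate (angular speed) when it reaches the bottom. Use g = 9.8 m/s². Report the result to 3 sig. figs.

ω ≈ 24.3 rad/s

With I = (2/5)MR², the ratio k = I/(MR²) is 0.4.
Since it rolls without slipping, ω = v/R and KE = ½Mv² + ½Iω² = ½(1+k)Mv² = (7/10)Mv².
Energy conservation Mgh = ½(1+k)Mv² gives v = √(2gh/(1+k)) = √(2 × 9.8 × 2.64 / 1.4) = 6.079 m/s.
Then ω = v/R = 6.079 / 0.25 ≈ 24.3 rad/s.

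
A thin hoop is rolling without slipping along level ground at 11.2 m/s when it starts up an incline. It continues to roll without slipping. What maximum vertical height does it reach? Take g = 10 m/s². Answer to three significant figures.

h ≈ 12.5 m

For this body I = MR², i.e. k = I/(MR²) = 1.
Rolling without slipping gives ω = v/R, so the total kinetic energy is ½Mv² + ½Iω² = ½(1+k)Mv² = Mv².
At the top the kinetic energy is zero, so Mv₀² = Mgh.
Thus h = (1+k)v₀²/(2g) = 2 × 11.2² / (2 × 10) ≈ 12.5 m.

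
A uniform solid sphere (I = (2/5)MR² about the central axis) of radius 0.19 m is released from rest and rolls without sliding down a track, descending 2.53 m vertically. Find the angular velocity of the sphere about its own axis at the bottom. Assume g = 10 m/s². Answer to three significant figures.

ω ≈ 31.6 rad/s

With I = (2/5)MR², the ratio k = I/(MR²) is 0.4.
The rolling condition ω = v/R makes the rotational term ½I(v/R)² = ½kMv², so KE_total = ½(1+k)Mv² = (7/10)Mv².
Energy conservation Mgh = ½(1+k)Mv² gives v = √(2gh/(1+k)) = √(2 × 10 × 2.53 / 1.4) = 6.012 m/s.
Then ω = v/R = 6.012 / 0.19 ≈ 31.6 rad/s.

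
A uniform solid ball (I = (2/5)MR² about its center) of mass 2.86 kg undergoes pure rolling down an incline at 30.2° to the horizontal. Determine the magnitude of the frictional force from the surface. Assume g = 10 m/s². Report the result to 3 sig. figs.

f ≈ 4.11 N

With I = (2/5)MR², the ratio k = I/(MR²) is 0.4.
Translational: Mg sinθ − f = Ma. Rotational about the CM: fR = Iα = kMRa, so f = kMa.
Combining, a = g sinθ/(1+k) and f = kMa = kMg sinθ/(1+k).
f = 0.4 × 2.86 × 10 × sin30.2° / 1.4 ≈ 4.11 N.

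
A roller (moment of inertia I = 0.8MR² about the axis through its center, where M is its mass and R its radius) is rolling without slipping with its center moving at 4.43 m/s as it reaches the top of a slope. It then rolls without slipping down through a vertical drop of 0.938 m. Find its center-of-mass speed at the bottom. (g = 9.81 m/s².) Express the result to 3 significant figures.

v ≈ 5.46 m/s

Here I = 0.8MR², so the shape factor k = I/(MR²) = 0.8.
The rolling condition ω = v/R makes the rotational term ½I(v/R)² = ½kMv², so KE_total = ½(1+k)Mv² = (9/10)Mv².
Conserving energy between top and bottom: (9/10)Mv² = (9/10)Mv₀² + Mgh, hence v² = v₀² + 2gh/(1+k).
v = √(4.43² + 2×9.81×0.938/1.8) = √29.85 ≈ 5.46 m/s.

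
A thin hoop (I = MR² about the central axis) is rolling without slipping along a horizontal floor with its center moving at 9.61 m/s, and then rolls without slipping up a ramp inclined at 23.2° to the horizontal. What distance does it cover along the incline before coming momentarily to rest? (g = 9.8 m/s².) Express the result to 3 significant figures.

d ≈ 23.9 m

Here I = MR², so the shape factor k = I/(MR²) = 1.
Pure rolling means v = ωR; then KE = ½Mv² + ½I(v/R)² = ½(1+k)Mv² = Mv².
Setting this equal to Mgh gives the vertical rise h = (1+k)v₀²/(2g) = 2×9.61²/(2×9.8) = 9.424 m.
Along the incline, d = h/sinθ = 9.424/sin23.2° ≈ 23.9 m.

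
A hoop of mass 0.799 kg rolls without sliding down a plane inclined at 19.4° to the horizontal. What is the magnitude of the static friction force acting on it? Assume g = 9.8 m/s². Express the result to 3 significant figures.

Here I = MR², so the shape factor k = I/(MR²) = 1.
Along the incline Mg sinθ − f = Ma, and torque about the center fR = Iα = kMR²(a/R) gives f = kMa.
Combining, a = g sinθ/(1+k) and f = kMa = kMg sinθ/(1+k).
f = 1 × 0.799 × 9.8 × sin19.4° / 2 ≈ 1.30 N.

f ≈ 1.30 N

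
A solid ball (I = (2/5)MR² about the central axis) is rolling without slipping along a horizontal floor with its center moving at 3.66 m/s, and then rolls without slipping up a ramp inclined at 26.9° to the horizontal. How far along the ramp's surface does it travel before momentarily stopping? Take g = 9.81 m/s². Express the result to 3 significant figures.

The moment of inertia is (2/5)MR², giving k ≡ I/(MR²) = 0.4.
Pure rolling means v = ωR; then KE = ½Mv² + ½I(v/R)² = ½(1+k)Mv² = (7/10)Mv².
Setting this equal to Mgh gives the vertical rise h = (1+k)v₀²/(2g) = 1.4×3.66²/(2×9.81) = 0.9559 m.
The distance along the slope is d = h/sinθ = 0.9559/sin26.9° ≈ 2.11 m.

d ≈ 2.11 m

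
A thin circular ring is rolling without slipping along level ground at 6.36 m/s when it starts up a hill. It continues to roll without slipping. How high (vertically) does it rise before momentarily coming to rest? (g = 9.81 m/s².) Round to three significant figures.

With I = MR², the ratio k = I/(MR²) is 1.
Pure rolling means v = ωR; then KE = ½Mv² + ½I(v/R)² = ½(1+k)Mv² = Mv².
At the top the kinetic energy is zero, so Mv₀² = Mgh.
Thus h = (1+k)v₀²/(2g) = 2 × 6.36² / (2 × 9.81) ≈ 4.12 m.

h ≈ 4.12 m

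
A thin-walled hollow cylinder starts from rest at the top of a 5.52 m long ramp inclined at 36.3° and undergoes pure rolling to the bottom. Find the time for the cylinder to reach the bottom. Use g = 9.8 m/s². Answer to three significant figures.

Here I = MR², so the shape factor k = I/(MR²) = 1.
Along the incline Mg sinθ − f = Ma, and torque about the center fR = Iα = kMR²(a/R) gives f = kMa.
Hence a = g sinθ/(1+k) = 9.8×sin36.3°/2 = 2.901 m/s².
With constant a from rest, t = √(2L/a) = √(2·5.52/2.901) ≈ 1.95 s.

t ≈ 1.95 s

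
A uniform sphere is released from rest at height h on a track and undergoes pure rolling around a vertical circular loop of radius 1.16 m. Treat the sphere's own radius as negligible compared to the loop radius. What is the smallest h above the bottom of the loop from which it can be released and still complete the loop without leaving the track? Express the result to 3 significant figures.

h_min ≈ 3.13 m

Here I = (2/5)MR², so the shape factor k = I/(MR²) = 0.4.
At the top, contact is just lost when gravity alone supplies the centripetal force: Mg = Mv_top²/r, i.e. v_top² = gr.
With ω = v/R, the kinetic energy at speed v is ½(1+k)Mv² = (7/10)Mv².
Energy conservation from release (height h) to the top (height 2r): Mgh = Mg(2r) + (7/10)M·gr.
Thus h_min = 2r + (1+k)r/2 = r(2 + 1.4/2) = 1.16 × 2.7 ≈ 3.13 m.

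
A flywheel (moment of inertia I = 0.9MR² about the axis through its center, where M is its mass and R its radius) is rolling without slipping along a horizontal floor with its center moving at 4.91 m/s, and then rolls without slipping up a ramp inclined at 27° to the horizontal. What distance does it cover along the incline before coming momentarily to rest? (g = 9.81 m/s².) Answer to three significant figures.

d ≈ 5.14 m

With I = 0.9MR², the ratio k = I/(MR²) is 0.9.
Since it rolls without slipping, ω = v/R and KE = ½Mv² + ½Iω² = ½(1+k)Mv² = (19/20)Mv².
Setting this equal to Mgh gives the vertical rise h = (1+k)v₀²/(2g) = 1.9×4.91²/(2×9.81) = 2.335 m.
The distance along the slope is d = h/sinθ = 2.335/sin27° ≈ 5.14 m.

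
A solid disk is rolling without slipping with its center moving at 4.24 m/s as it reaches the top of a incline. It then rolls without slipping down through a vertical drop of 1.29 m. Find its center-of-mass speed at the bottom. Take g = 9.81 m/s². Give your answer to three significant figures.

The moment of inertia is (1/2)MR², giving k ≡ I/(MR²) = 0.5.
Rolling without slipping gives ω = v/R, so the total kinetic energy is ½Mv² + ½Iω² = ½(1+k)Mv² = (3/4)Mv².
Conserving energy between top and bottom: (3/4)Mv² = (3/4)Mv₀² + Mgh, hence v² = v₀² + 2gh/(1+k).
v = √(4.24² + 2×9.81×1.29/1.5) = √34.85 ≈ 5.90 m/s.

v ≈ 5.90 m/s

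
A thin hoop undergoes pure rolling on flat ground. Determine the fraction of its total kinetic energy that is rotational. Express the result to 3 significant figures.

Here I = MR², so the shape factor k = I/(MR²) = 1.
With ω = v/R, KE_trans = ½Mv² and KE_rot = ½Iω² = ½kMv², so KE_total = ½(1+k)Mv².
The rotational fraction is therefore k/(1+k) = 1/2 ≈ 0.500.

fraction ≈ 0.500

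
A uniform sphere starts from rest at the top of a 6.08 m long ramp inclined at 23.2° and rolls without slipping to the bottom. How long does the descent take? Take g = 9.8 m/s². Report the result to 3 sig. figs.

For this body I = (2/5)MR², i.e. k = I/(MR²) = 0.4.
Along the incline Mg sinθ − f = Ma, and torque about the center fR = Iα = kMR²(a/R) gives f = kMa.
Hence a = g sinθ/(1+k) = 9.8×sin23.2°/1.4 = 2.758 m/s².
With constant a from rest, t = √(2L/a) = √(2·6.08/2.758) ≈ 2.10 s.

t ≈ 2.10 s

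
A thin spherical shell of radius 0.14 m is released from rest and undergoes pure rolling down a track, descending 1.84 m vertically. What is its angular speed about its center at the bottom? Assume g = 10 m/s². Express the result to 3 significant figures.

ω ≈ 33.6 rad/s

Here I = (2/3)MR², so the shape factor k = I/(MR²) = 2/3.
Pure rolling means v = ωR; then KE = ½Mv² + ½I(v/R)² = ½(1+k)Mv² = (5/6)Mv².
Energy conservation Mgh = ½(1+k)Mv² gives v = √(2gh/(1+k)) = √(2 × 10 × 1.84 / 1.667) = 4.699 m/s.
Then ω = v/R = 4.699 / 0.14 ≈ 33.6 rad/s.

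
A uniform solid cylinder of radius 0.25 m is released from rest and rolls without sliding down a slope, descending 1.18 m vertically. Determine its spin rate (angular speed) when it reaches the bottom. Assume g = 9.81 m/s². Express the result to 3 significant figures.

With I = (1/2)MR², the ratio k = I/(MR²) is 0.5.
Pure rolling means v = ωR; then KE = ½Mv² + ½I(v/R)² = ½(1+k)Mv² = (3/4)Mv².
Energy conservation Mgh = ½(1+k)Mv² gives v = √(2gh/(1+k)) = √(2 × 9.81 × 1.18 / 1.5) = 3.929 m/s.
The angular speed follows from ω = v/R = 3.929/0.25 ≈ 15.7 rad/s.

ω ≈ 15.7 rad/s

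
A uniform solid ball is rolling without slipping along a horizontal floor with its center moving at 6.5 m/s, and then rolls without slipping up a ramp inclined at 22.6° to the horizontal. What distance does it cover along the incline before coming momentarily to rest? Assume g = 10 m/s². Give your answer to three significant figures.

Here I = (2/5)MR², so the shape factor k = I/(MR²) = 0.4.
The rolling condition ω = v/R makes the rotational term ½I(v/R)² = ½kMv², so KE_total = ½(1+k)Mv² = (7/10)Mv².
Setting this equal to Mgh gives the vertical rise h = (1+k)v₀²/(2g) = 1.4×6.5²/(2×10) = 2.958 m.
Along the incline, d = h/sinθ = 2.958/sin22.6° ≈ 7.70 m.

d ≈ 7.70 m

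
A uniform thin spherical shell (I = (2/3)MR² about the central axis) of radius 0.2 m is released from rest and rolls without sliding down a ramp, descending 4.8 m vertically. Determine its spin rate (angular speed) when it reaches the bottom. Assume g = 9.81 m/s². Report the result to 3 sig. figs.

ω ≈ 37.6 rad/s

With I = (2/3)MR², the ratio k = I/(MR²) is 2/3.
Rolling without slipping gives ω = v/R, so the total kinetic energy is ½Mv² + ½Iω² = ½(1+k)Mv² = (5/6)Mv².
Energy conservation Mgh = ½(1+k)Mv² gives v = √(2gh/(1+k)) = √(2 × 9.81 × 4.8 / 1.667) = 7.517 m/s.
Then ω = v/R = 7.517 / 0.2 ≈ 37.6 rad/s.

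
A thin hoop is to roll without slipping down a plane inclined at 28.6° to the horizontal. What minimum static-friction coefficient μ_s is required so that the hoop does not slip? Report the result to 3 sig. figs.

For this body I = MR², i.e. k = I/(MR²) = 1.
Newton's second law down the slope: Mg sinθ − f = Ma. The torque equation fR = Iα (with α = a/R) gives f = kMa.
These give a = g sinθ/(1+k) and the required friction f = kMg sinθ/(1+k).
The normal force is N = Mg cosθ, so μ_min = f/N = k tanθ/(1+k).
μ_min = 1 × tan28.6° / 2 ≈ 0.273.

μ_min ≈ 0.273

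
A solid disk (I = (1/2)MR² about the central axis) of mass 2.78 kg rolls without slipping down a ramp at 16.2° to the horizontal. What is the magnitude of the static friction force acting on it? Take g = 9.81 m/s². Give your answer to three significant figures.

f ≈ 2.54 N

Here I = (1/2)MR², so the shape factor k = I/(MR²) = 0.5.
Translational: Mg sinθ − f = Ma. Rotational about the CM: fR = Iα = kMRa, so f = kMa.
Combining, a = g sinθ/(1+k) and f = kMa = kMg sinθ/(1+k).
f = 0.5 × 2.78 × 9.81 × sin16.2° / 1.5 ≈ 2.54 N.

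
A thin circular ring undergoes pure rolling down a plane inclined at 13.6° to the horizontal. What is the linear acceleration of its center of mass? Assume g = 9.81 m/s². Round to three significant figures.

For this body I = MR², i.e. k = I/(MR²) = 1.
Translational: Mg sinθ − f = Ma. Rotational about the CM: fR = Iα = kMRa, so f = kMa.
Eliminating f: Mg sinθ = (1+k)Ma, so a = g sinθ/(1+k) = 9.81 × sin13.6° / 2 ≈ 1.15 m/s².

a ≈ 1.15 m/s²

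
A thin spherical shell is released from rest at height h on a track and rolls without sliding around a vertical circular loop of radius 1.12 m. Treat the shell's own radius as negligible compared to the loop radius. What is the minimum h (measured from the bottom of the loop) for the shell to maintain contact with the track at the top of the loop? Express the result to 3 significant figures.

h_min ≈ 3.17 m

With I = (2/3)MR², the ratio k = I/(MR²) is 2/3.
At the top, contact is just lost when gravity alone supplies the centripetal force: Mg = Mv_top²/r, i.e. v_top² = gr.
With ω = v/R, the kinetic energy at speed v is ½(1+k)Mv² = (5/6)Mv².
Energy conservation from release (height h) to the top (height 2r): Mgh = Mg(2r) + (5/6)M·gr.
Thus h_min = 2r + (1+k)r/2 = r(2 + 1.667/2) = 1.12 × 2.833 ≈ 3.17 m.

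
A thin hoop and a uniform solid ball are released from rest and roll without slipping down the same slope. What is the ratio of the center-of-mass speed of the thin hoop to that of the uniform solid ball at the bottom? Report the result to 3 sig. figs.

Each satisfies Mgh = ½(1+k)Mv² with k = I/(MR²), so v ∝ 1/√(1+k).
For the thin hoop k = 1; for the uniform solid ball k = 0.4.
v₁/v₂ = √((1+k₂)/(1+k₁)) = √(1.4/2) ≈ 0.837.

v_ratio ≈ 0.837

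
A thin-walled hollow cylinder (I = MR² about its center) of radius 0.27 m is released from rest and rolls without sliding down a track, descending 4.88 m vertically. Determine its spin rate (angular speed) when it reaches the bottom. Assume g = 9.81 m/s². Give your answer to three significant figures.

The moment of inertia is MR², giving k ≡ I/(MR²) = 1.
Since it rolls without slipping, ω = v/R and KE = ½Mv² + ½Iω² = ½(1+k)Mv² = Mv².
Energy conservation Mgh = ½(1+k)Mv² gives v = √(2gh/(1+k)) = √(2 × 9.81 × 4.88 / 2) = 6.919 m/s.
Then ω = v/R = 6.919 / 0.27 ≈ 25.6 rad/s.

ω ≈ 25.6 rad/s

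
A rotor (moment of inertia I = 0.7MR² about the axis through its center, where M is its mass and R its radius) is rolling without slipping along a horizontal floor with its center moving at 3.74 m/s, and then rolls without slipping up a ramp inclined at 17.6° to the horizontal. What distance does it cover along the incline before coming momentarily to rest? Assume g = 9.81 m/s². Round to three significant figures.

For this body I = 0.7MR², i.e. k = I/(MR²) = 0.7.
Since it rolls without slipping, ω = v/R and KE = ½Mv² + ½Iω² = ½(1+k)Mv² = (17/20)Mv².
Setting this equal to Mgh gives the vertical rise h = (1+k)v₀²/(2g) = 1.7×3.74²/(2×9.81) = 1.212 m.
Along the incline, d = h/sinθ = 1.212/sin17.6° ≈ 4.01 m.

d ≈ 4.01 m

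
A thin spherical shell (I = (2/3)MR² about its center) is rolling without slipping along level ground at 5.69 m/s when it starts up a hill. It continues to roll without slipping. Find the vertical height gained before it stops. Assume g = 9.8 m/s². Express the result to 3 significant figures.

h ≈ 2.75 m

For this body I = (2/3)MR², i.e. k = I/(MR²) = 2/3.
The rolling condition ω = v/R makes the rotational term ½I(v/R)² = ½kMv², so KE_total = ½(1+k)Mv² = (5/6)Mv².
All of this converts to potential energy at the highest point: (5/6)Mv₀² = Mgh.
Thus h = (1+k)v₀²/(2g) = 1.667 × 5.69² / (2 × 9.8) ≈ 2.75 m.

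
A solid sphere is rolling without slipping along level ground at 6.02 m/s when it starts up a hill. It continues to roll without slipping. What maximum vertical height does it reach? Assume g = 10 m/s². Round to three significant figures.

h ≈ 2.54 m

Here I = (2/5)MR², so the shape factor k = I/(MR²) = 0.4.
The rolling condition ω = v/R makes the rotational term ½I(v/R)² = ½kMv², so KE_total = ½(1+k)Mv² = (7/10)Mv².
At the top the kinetic energy is zero, so (7/10)Mv₀² = Mgh.
Thus h = (1+k)v₀²/(2g) = 1.4 × 6.02² / (2 × 10) ≈ 2.54 m.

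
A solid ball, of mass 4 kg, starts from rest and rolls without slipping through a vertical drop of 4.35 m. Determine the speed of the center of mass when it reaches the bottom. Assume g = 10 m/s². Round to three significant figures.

v ≈ 7.88 m/s

With I = (2/5)MR², the ratio k = I/(MR²) is 0.4.
Pure rolling means v = ωR; then KE = ½Mv² + ½I(v/R)² = ½(1+k)Mv² = (7/10)Mv².
Energy conservation: Mgh = (7/10)Mv², so v = √(2gh/(1+k)) = √(2 × 10 × 4.35 / 1.4) ≈ 7.88 m/s.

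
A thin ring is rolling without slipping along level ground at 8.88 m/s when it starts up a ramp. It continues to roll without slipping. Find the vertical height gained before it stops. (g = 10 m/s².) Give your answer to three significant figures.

For this body I = MR², i.e. k = I/(MR²) = 1.
Pure rolling means v = ωR; then KE = ½Mv² + ½I(v/R)² = ½(1+k)Mv² = Mv².
All of this converts to potential energy at the highest point: Mv₀² = Mgh.
Thus h = (1+k)v₀²/(2g) = 2 × 8.88² / (2 × 10) ≈ 7.89 m.

h ≈ 7.89 m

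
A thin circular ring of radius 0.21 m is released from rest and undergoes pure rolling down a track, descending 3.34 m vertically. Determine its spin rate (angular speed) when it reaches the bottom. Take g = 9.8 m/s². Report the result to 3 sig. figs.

ω ≈ 27.2 rad/s

With I = MR², the ratio k = I/(MR²) is 1.
Pure rolling means v = ωR; then KE = ½Mv² + ½I(v/R)² = ½(1+k)Mv² = Mv².
Energy conservation Mgh = ½(1+k)Mv² gives v = √(2gh/(1+k)) = √(2 × 9.8 × 3.34 / 2) = 5.721 m/s.
Then ω = v/R = 5.721 / 0.21 ≈ 27.2 rad/s.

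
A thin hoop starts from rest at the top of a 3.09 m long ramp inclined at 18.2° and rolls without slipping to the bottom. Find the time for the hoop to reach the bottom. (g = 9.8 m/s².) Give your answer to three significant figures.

For this body I = MR², i.e. k = I/(MR²) = 1.
Newton's second law down the slope: Mg sinθ − f = Ma. The torque equation fR = Iα (with α = a/R) gives f = kMa.
Hence a = g sinθ/(1+k) = 9.8×sin18.2°/2 = 1.53 m/s².
Starting from rest, L = ½at², so t = √(2L/a) = √(2×3.09/1.53) ≈ 2.01 s.

t ≈ 2.01 s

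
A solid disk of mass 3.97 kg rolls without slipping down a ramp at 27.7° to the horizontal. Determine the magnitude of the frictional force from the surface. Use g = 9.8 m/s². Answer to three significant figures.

f ≈ 6.03 N

For this body I = (1/2)MR², i.e. k = I/(MR²) = 0.5.
Newton's second law down the slope: Mg sinθ − f = Ma. The torque equation fR = Iα (with α = a/R) gives f = kMa.
Combining, a = g sinθ/(1+k) and f = kMa = kMg sinθ/(1+k).
f = 0.5 × 3.97 × 9.8 × sin27.7° / 1.5 ≈ 6.03 N.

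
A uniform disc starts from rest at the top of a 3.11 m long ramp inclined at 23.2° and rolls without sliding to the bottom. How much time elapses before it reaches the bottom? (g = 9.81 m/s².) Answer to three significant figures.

t ≈ 1.55 s

For this body I = (1/2)MR², i.e. k = I/(MR²) = 0.5.
Along the incline Mg sinθ − f = Ma, and torque about the center fR = Iα = kMR²(a/R) gives f = kMa.
Hence a = g sinθ/(1+k) = 9.81×sin23.2°/1.5 = 2.576 m/s².
With constant a from rest, t = √(2L/a) = √(2·3.11/2.576) ≈ 1.55 s.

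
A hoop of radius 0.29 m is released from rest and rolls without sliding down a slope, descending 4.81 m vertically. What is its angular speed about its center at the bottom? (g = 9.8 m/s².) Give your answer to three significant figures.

ω ≈ 23.7 rad/s

With I = MR², the ratio k = I/(MR²) is 1.
Rolling without slipping gives ω = v/R, so the total kinetic energy is ½Mv² + ½Iω² = ½(1+k)Mv² = Mv².
Energy conservation Mgh = ½(1+k)Mv² gives v = √(2gh/(1+k)) = √(2 × 9.8 × 4.81 / 2) = 6.866 m/s.
The angular speed follows from ω = v/R = 6.866/0.29 ≈ 23.7 rad/s.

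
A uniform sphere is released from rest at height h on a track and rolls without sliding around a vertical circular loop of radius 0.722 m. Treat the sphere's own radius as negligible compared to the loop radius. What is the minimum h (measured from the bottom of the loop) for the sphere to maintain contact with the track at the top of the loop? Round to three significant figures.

h_min ≈ 1.95 m

For this body I = (2/5)MR², i.e. k = I/(MR²) = 0.4.
At the top, contact is just lost when gravity alone supplies the centripetal force: Mg = Mv_top²/r, i.e. v_top² = gr.
With ω = v/R, the kinetic energy at speed v is ½(1+k)Mv² = (7/10)Mv².
Energy conservation from release (height h) to the top (height 2r): Mgh = Mg(2r) + (7/10)M·gr.
Thus h_min = 2r + (1+k)r/2 = r(2 + 1.4/2) = 0.722 × 2.7 ≈ 1.95 m.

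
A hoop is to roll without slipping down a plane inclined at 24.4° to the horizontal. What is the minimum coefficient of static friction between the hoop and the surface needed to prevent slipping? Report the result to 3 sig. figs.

μ_min ≈ 0.227

The moment of inertia is MR², giving k ≡ I/(MR²) = 1.
Newton's second law down the slope: Mg sinθ − f = Ma. The torque equation fR = Iα (with α = a/R) gives f = kMa.
These give a = g sinθ/(1+k) and the required friction f = kMg sinθ/(1+k).
With N = Mg cosθ, the no-slip condition f ≤ μN gives μ_min = f/N = k tanθ/(1+k).
μ_min = 1 × tan24.4° / 2 ≈ 0.227.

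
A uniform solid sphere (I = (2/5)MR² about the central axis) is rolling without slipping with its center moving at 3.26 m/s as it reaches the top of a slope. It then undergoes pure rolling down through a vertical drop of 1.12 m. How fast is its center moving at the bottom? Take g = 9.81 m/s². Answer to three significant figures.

For this body I = (2/5)MR², i.e. k = I/(MR²) = 0.4.
Rolling without slipping gives ω = v/R, so the total kinetic energy is ½Mv² + ½Iω² = ½(1+k)Mv² = (7/10)Mv².
Conserving energy between top and bottom: (7/10)Mv² = (7/10)Mv₀² + Mgh, hence v² = v₀² + 2gh/(1+k).
v = √(3.26² + 2×9.81×1.12/1.4) = √26.32 ≈ 5.13 m/s.

v ≈ 5.13 m/s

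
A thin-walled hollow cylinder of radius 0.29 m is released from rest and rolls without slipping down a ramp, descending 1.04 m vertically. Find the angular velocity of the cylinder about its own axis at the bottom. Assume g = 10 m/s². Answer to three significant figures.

ω ≈ 11.1 rad/s

With I = MR², the ratio k = I/(MR²) is 1.
The rolling condition ω = v/R makes the rotational term ½I(v/R)² = ½kMv², so KE_total = ½(1+k)Mv² = Mv².
Energy conservation Mgh = ½(1+k)Mv² gives v = √(2gh/(1+k)) = √(2 × 10 × 1.04 / 2) = 3.225 m/s.
The angular speed follows from ω = v/R = 3.225/0.29 ≈ 11.1 rad/s.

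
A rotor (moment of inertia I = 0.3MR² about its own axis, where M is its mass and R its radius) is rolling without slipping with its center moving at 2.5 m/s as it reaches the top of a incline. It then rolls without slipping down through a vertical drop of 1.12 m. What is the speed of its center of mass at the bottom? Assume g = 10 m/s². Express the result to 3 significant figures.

The moment of inertia is 0.3MR², giving k ≡ I/(MR²) = 0.3.
The rolling condition ω = v/R makes the rotational term ½I(v/R)² = ½kMv², so KE_total = ½(1+k)Mv² = (13/20)Mv².
Energy conservation: (13/20)Mv₀² + Mgh = (13/20)Mv², so v² = v₀² + 2gh/(1+k).
v = √(2.5² + 2×10×1.12/1.3) = √23.48 ≈ 4.85 m/s.

v ≈ 4.85 m/s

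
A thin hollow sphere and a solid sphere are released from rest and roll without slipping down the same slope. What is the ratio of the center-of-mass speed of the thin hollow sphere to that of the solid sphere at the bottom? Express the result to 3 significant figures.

v_ratio ≈ 0.917

Each satisfies Mgh = ½(1+k)Mv² with k = I/(MR²), so v ∝ 1/√(1+k).
For the thin hollow sphere k = 2/3; for the solid sphere k = 0.4.
v₁/v₂ = √((1+k₂)/(1+k₁)) = √(1.4/1.667) ≈ 0.917.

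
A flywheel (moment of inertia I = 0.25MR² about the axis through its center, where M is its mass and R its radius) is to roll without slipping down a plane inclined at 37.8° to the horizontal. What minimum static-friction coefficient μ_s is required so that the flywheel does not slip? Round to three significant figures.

Here I = 0.25MR², so the shape factor k = I/(MR²) = 0.25.
Newton's second law down the slope: Mg sinθ − f = Ma. The torque equation fR = Iα (with α = a/R) gives f = kMa.
These give a = g sinθ/(1+k) and the required friction f = kMg sinθ/(1+k).
With N = Mg cosθ, the no-slip condition f ≤ μN gives μ_min = f/N = k tanθ/(1+k).
μ_min = 0.25 × tan37.8° / 1.25 ≈ 0.155.

μ_min ≈ 0.155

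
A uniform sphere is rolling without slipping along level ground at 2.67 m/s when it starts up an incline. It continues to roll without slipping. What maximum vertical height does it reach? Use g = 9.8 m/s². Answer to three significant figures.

The moment of inertia is (2/5)MR², giving k ≡ I/(MR²) = 0.4.
Pure rolling means v = ωR; then KE = ½Mv² + ½I(v/R)² = ½(1+k)Mv² = (7/10)Mv².
All of this converts to potential energy at the highest point: (7/10)Mv₀² = Mgh.
Thus h = (1+k)v₀²/(2g) = 1.4 × 2.67² / (2 × 9.8) ≈ 0.509 m.

h ≈ 0.509 m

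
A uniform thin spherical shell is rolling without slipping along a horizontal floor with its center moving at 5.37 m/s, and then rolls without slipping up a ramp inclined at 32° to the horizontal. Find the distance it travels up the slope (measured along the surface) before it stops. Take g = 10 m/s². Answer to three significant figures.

The moment of inertia is (2/3)MR², giving k ≡ I/(MR²) = 2/3.
Pure rolling means v = ωR; then KE = ½Mv² + ½I(v/R)² = ½(1+k)Mv² = (5/6)Mv².
Setting this equal to Mgh gives the vertical rise h = (1+k)v₀²/(2g) = 1.667×5.37²/(2×10) = 2.403 m.
The distance along the slope is d = h/sinθ = 2.403/sin32° ≈ 4.53 m.

d ≈ 4.53 m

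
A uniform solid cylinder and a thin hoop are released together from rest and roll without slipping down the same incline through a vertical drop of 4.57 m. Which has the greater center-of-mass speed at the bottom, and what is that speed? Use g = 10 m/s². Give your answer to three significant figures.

For rolling without slipping, Mgh = ½(1+k)Mv² where k = I/(MR²), so v = √(2gh/(1+k)).
Uniform solid cylinder: k = 0.5, giving v = √(2×10×4.57/1.5) = 7.806 m/s.
Thin hoop: k = 1, giving v = √(2×10×4.57/2) = 6.76 m/s.
The smaller k wins: the uniform solid cylinder, at ≈ 7.81 m/s.

the uniform solid cylinder, at v ≈ 7.81 m/s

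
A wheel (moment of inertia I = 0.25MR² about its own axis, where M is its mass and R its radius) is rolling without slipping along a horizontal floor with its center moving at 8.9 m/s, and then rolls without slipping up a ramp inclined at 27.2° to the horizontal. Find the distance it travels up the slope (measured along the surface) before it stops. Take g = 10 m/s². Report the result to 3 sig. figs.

d ≈ 10.8 m

For this body I = 0.25MR², i.e. k = I/(MR²) = 0.25.
Pure rolling means v = ωR; then KE = ½Mv² + ½I(v/R)² = ½(1+k)Mv² = (5/8)Mv².
Setting this equal to Mgh gives the vertical rise h = (1+k)v₀²/(2g) = 1.25×8.9²/(2×10) = 4.951 m.
The distance along the slope is d = h/sinθ = 4.951/sin27.2° ≈ 10.8 m.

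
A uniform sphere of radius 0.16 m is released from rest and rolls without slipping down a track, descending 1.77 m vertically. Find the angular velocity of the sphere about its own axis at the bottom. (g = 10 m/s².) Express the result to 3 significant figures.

ω ≈ 31.4 rad/s

For this body I = (2/5)MR², i.e. k = I/(MR²) = 0.4.
Rolling without slipping gives ω = v/R, so the total kinetic energy is ½Mv² + ½Iω² = ½(1+k)Mv² = (7/10)Mv².
Energy conservation Mgh = ½(1+k)Mv² gives v = √(2gh/(1+k)) = √(2 × 10 × 1.77 / 1.4) = 5.028 m/s.
Then ω = v/R = 5.028 / 0.16 ≈ 31.4 rad/s.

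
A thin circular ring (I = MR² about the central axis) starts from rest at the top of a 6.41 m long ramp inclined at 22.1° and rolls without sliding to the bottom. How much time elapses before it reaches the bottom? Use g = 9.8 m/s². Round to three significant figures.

t ≈ 2.64 s

The moment of inertia is MR², giving k ≡ I/(MR²) = 1.
Translational: Mg sinθ − f = Ma. Rotational about the CM: fR = Iα = kMRa, so f = kMa.
Hence a = g sinθ/(1+k) = 9.8×sin22.1°/2 = 1.843 m/s².
Starting from rest, L = ½at², so t = √(2L/a) = √(2×6.41/1.843) ≈ 2.64 s.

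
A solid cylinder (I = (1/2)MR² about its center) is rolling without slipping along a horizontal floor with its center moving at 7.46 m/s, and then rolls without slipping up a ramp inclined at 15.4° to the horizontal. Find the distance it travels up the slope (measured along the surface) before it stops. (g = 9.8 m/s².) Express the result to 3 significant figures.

d ≈ 16.0 m

With I = (1/2)MR², the ratio k = I/(MR²) is 0.5.
Since it rolls without slipping, ω = v/R and KE = ½Mv² + ½Iω² = ½(1+k)Mv² = (3/4)Mv².
Setting this equal to Mgh gives the vertical rise h = (1+k)v₀²/(2g) = 1.5×7.46²/(2×9.8) = 4.259 m.
The distance along the slope is d = h/sinθ = 4.259/sin15.4° ≈ 16.0 m.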